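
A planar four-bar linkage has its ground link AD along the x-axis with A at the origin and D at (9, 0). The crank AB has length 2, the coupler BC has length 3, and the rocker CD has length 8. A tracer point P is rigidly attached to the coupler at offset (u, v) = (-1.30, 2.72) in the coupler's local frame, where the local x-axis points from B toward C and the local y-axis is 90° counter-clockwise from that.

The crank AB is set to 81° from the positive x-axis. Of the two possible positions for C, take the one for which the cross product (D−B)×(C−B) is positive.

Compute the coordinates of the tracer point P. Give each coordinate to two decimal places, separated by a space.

-2.61 2.72

A=(0,0), D=(9.00,0)
B = A + 2.00·(cos81°, sin81°) = (0.3129, 1.9754)
|BD| = 8.9089
circle(B,3.00) ∩ circle(D,8.00): a=1.3676, h=2.6701
  candidates: C₊=(2.2385,4.2758) cross=23.788; C₋=(1.0544,-0.9315) cross=-23.788
  mode + wants cross > 0 → take C=(2.2385,4.2758) (cross=23.788)
ex = (C−B)/|BC| = (0.6419,0.7668); ey = (-0.7668,0.6419)
P = B + -1.30·ex + 2.72·ey = (-2.6073,2.7245)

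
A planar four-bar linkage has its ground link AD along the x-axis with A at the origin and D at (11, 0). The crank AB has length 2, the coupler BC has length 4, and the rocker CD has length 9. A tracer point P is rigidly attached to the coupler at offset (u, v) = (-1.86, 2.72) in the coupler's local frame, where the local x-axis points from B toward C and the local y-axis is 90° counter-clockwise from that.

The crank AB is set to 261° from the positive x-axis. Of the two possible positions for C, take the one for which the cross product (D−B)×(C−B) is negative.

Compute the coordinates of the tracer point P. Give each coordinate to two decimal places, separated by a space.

-0.37 1.32

A=(0,0), D=(11.00,0)
B = A + 2.00·(cos261°, sin261°) = (-0.3129, -1.9754)
|BD| = 11.4840
circle(B,4.00) ∩ circle(D,9.00): a=2.9120, h=2.7423
  candidates: C₊=(2.0840,1.2269) cross=31.493; C₋=(3.0274,-4.1759) cross=-31.493
  mode - wants cross < 0 → take C=(3.0274,-4.1759) (cross=-31.493)
ex = (C−B)/|BC| = (0.8351,-0.5501); ey = (0.5501,0.8351)
P = B + -1.86·ex + 2.72·ey = (-0.3697,1.3193)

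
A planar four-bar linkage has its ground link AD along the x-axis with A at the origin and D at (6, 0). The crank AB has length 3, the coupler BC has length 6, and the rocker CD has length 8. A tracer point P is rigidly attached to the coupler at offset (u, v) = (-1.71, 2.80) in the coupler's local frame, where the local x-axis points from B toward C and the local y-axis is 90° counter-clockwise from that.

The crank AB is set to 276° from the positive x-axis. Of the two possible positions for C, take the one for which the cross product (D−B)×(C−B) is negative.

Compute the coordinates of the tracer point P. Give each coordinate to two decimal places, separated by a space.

1.49 0.08

A=(0,0), D=(6.00,0)
B = A + 3.00·(cos276°, sin276°) = (0.3136, -2.9836)
|BD| = 6.4216
circle(B,6.00) ∩ circle(D,8.00): a=1.0307, h=5.9108
  candidates: C₊=(-1.5200,2.7294) cross=37.957; C₋=(3.9725,-7.7388) cross=-37.957
  mode - wants cross < 0 → take C=(3.9725,-7.7388) (cross=-37.957)
ex = (C−B)/|BC| = (0.6098,-0.7925); ey = (0.7925,0.6098)
P = B + -1.71·ex + 2.80·ey = (1.4899,0.0792)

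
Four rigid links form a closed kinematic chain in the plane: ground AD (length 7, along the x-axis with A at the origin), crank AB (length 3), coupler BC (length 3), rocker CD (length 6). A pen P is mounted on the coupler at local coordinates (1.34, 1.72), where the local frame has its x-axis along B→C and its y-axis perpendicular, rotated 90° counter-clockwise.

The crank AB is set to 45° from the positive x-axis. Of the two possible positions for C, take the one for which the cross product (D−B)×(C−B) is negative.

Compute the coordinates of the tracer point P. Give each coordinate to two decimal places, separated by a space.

A=(0,0), D=(7.00,0)
B = A + 3.00·(cos45°, sin45°) = (2.1213, 2.1213)
|BD| = 5.3199
circle(B,3.00) ∩ circle(D,6.00): a=0.1223, h=2.9975
  candidates: C₊=(3.4288,4.8214) cross=15.946; C₋=(1.0382,-0.6763) cross=-15.946
  mode - wants cross < 0 → take C=(1.0382,-0.6763) (cross=-15.946)
ex = (C−B)/|BC| = (-0.3610,-0.9326); ey = (0.9326,-0.3610)
P = B + 1.34·ex + 1.72·ey = (3.2415,0.2507)

3.24 0.25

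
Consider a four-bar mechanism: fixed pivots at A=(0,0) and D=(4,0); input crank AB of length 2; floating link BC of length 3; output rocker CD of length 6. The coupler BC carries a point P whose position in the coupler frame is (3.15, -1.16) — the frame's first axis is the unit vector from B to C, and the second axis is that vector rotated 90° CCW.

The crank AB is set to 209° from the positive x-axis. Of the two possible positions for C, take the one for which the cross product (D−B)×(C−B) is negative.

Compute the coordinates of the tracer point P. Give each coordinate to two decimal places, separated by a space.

A=(0,0), D=(4.00,0)
B = A + 2.00·(cos209°, sin209°) = (-1.7492, -0.9696)
|BD| = 5.8304
circle(B,3.00) ∩ circle(D,6.00): a=0.5998, h=2.9394
  candidates: C₊=(-1.6467,2.0286) cross=17.138; C₋=(-0.6690,-3.7684) cross=-17.138
  mode - wants cross < 0 → take C=(-0.6690,-3.7684) (cross=-17.138)
ex = (C−B)/|BC| = (0.3601,-0.9329); ey = (0.9329,0.3601)
P = B + 3.15·ex + -1.16·ey = (-1.6971,-4.3260)

-1.70 -4.33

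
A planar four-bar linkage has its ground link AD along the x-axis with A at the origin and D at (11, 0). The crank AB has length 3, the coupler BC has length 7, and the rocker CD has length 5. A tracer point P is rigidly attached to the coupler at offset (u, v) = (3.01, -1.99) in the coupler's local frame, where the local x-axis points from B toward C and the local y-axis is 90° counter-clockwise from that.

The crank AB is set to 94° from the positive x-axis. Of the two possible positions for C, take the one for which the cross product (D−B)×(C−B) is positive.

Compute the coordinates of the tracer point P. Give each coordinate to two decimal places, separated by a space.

2.71 0.87

A=(0,0), D=(11.00,0)
B = A + 3.00·(cos94°, sin94°) = (-0.2093, 2.9927)
|BD| = 11.6019
circle(B,7.00) ∩ circle(D,5.00): a=6.8353, h=1.5097
  candidates: C₊=(6.7841,2.6882) cross=17.515; C₋=(6.0053,-0.2291) cross=-17.515
  mode + wants cross > 0 → take C=(6.7841,2.6882) (cross=17.515)
ex = (C−B)/|BC| = (0.9991,-0.0435); ey = (0.0435,0.9991)
P = B + 3.01·ex + -1.99·ey = (2.7113,0.8736)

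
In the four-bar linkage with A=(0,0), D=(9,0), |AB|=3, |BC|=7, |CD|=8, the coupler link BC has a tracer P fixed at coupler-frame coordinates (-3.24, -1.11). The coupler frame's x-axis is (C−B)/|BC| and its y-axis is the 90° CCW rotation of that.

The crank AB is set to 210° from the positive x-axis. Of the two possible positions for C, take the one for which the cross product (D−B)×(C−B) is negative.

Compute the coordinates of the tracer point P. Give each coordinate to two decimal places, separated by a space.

-5.90 -0.57

A=(0,0), D=(9.00,0)
B = A + 3.00·(cos210°, sin210°) = (-2.5981, -1.5000)
|BD| = 11.6947
circle(B,7.00) ∩ circle(D,8.00): a=5.2060, h=4.6795
  candidates: C₊=(1.9647,3.8086) cross=54.725; C₋=(3.1651,-5.4731) cross=-54.725
  mode - wants cross < 0 → take C=(3.1651,-5.4731) (cross=-54.725)
ex = (C−B)/|BC| = (0.8233,-0.5676); ey = (0.5676,0.8233)
P = B + -3.24·ex + -1.11·ey = (-5.8956,-0.5749)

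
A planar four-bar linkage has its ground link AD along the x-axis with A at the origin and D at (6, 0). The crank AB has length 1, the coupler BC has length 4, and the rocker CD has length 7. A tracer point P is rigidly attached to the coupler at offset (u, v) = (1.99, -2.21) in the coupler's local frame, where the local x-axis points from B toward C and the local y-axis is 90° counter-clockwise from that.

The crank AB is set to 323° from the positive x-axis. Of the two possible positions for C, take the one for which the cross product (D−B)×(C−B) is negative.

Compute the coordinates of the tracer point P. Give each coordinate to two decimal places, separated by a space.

A=(0,0), D=(6.00,0)
B = A + 1.00·(cos323°, sin323°) = (0.7986, -0.6018)
|BD| = 5.2361
circle(B,4.00) ∩ circle(D,7.00): a=-0.5332, h=3.9643
  candidates: C₊=(-0.1867,3.2749) cross=20.757; C₋=(0.7246,-4.6011) cross=-20.757
  mode - wants cross < 0 → take C=(0.7246,-4.6011) (cross=-20.757)
ex = (C−B)/|BC| = (-0.0185,-0.9998); ey = (0.9998,-0.0185)
P = B + 1.99·ex + -2.21·ey = (-1.4478,-2.5506)

-1.45 -2.55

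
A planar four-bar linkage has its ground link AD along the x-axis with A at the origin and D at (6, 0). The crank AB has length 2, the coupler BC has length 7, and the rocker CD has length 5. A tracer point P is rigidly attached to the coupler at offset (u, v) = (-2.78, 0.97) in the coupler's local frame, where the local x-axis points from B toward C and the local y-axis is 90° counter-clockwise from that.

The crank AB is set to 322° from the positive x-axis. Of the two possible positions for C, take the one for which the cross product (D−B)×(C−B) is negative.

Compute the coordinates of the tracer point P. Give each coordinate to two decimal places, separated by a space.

A=(0,0), D=(6.00,0)
B = A + 2.00·(cos322°, sin322°) = (1.5760, -1.2313)
|BD| = 4.5921
circle(B,7.00) ∩ circle(D,5.00): a=4.9092, h=4.9899
  candidates: C₊=(4.9675,4.8922) cross=22.914; C₋=(7.6435,-4.7222) cross=-22.914
  mode - wants cross < 0 → take C=(7.6435,-4.7222) (cross=-22.914)
ex = (C−B)/|BC| = (0.8668,-0.4987); ey = (0.4987,0.8668)
P = B + -2.78·ex + 0.97·ey = (-0.3499,0.9958)

-0.35 1.00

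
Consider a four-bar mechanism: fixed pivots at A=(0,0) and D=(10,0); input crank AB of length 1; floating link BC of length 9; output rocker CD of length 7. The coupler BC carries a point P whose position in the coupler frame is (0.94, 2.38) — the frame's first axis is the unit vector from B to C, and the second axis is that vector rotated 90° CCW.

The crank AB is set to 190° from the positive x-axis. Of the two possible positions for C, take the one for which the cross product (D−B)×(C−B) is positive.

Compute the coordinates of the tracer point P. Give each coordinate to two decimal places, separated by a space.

A=(0,0), D=(10.00,0)
B = A + 1.00·(cos190°, sin190°) = (-0.9848, -0.1736)
|BD| = 10.9862
circle(B,9.00) ∩ circle(D,7.00): a=6.9495, h=5.7188
  candidates: C₊=(5.8734,5.6543) cross=62.828; C₋=(6.0542,-5.7819) cross=-62.828
  mode + wants cross > 0 → take C=(5.8734,5.6543) (cross=62.828)
ex = (C−B)/|BC| = (0.7620,0.6476); ey = (-0.6476,0.7620)
P = B + 0.94·ex + 2.38·ey = (-1.8097,2.2487)

-1.81 2.25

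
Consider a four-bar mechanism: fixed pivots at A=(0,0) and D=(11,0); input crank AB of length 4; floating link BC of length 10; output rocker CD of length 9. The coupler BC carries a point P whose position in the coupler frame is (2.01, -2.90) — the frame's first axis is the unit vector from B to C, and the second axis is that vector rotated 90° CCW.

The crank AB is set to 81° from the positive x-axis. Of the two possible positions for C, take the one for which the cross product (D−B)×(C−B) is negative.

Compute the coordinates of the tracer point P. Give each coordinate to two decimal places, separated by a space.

A=(0,0), D=(11.00,0)
B = A + 4.00·(cos81°, sin81°) = (0.6257, 3.9508)
|BD| = 11.1011
circle(B,10.00) ∩ circle(D,9.00): a=6.4063, h=7.6785
  candidates: C₊=(9.3453,8.8466) cross=85.239; C₋=(3.8799,-5.5049) cross=-85.239
  mode - wants cross < 0 → take C=(3.8799,-5.5049) (cross=-85.239)
ex = (C−B)/|BC| = (0.3254,-0.9456); ey = (0.9456,0.3254)
P = B + 2.01·ex + -2.90·ey = (-1.4623,1.1064)

-1.46 1.11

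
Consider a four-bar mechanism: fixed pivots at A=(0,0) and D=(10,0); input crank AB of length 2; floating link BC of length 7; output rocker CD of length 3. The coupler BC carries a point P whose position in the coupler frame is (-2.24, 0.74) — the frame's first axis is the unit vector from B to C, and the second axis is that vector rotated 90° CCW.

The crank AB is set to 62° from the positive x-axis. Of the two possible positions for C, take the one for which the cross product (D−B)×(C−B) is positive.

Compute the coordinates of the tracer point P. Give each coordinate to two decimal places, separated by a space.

A=(0,0), D=(10.00,0)
B = A + 2.00·(cos62°, sin62°) = (0.9389, 1.7659)
|BD| = 9.2315
circle(B,7.00) ∩ circle(D,3.00): a=6.7823, h=1.7324
  candidates: C₊=(7.9273,2.1689) cross=15.992; C₋=(7.2646,-1.2318) cross=-15.992
  mode + wants cross > 0 → take C=(7.9273,2.1689) (cross=15.992)
ex = (C−B)/|BC| = (0.9983,0.0576); ey = (-0.0576,0.9983)
P = B + -2.24·ex + 0.74·ey = (-1.3399,2.3757)

-1.34 2.38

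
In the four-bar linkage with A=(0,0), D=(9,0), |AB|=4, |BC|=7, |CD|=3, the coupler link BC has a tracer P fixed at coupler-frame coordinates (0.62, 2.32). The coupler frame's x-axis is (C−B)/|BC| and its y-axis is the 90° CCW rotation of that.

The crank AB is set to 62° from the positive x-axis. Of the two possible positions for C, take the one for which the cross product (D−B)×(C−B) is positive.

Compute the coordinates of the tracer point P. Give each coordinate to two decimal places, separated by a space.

2.67 5.80

A=(0,0), D=(9.00,0)
B = A + 4.00·(cos62°, sin62°) = (1.8779, 3.5318)
|BD| = 7.9497
circle(B,7.00) ∩ circle(D,3.00): a=6.4907, h=2.6213
  candidates: C₊=(8.8574,2.9966) cross=20.839; C₋=(6.5283,-1.7002) cross=-20.839
  mode + wants cross > 0 → take C=(8.8574,2.9966) (cross=20.839)
ex = (C−B)/|BC| = (0.9971,-0.0765); ey = (0.0765,0.9971)
P = B + 0.62·ex + 2.32·ey = (2.6734,5.7976)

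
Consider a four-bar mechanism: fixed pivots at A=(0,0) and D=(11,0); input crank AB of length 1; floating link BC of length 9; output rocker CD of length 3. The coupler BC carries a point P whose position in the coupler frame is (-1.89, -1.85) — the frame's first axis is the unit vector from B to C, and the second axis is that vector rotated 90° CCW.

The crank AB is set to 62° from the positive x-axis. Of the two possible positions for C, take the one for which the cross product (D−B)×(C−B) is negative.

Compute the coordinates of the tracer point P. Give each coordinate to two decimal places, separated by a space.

A=(0,0), D=(11.00,0)
B = A + 1.00·(cos62°, sin62°) = (0.4695, 0.8829)
|BD| = 10.5675
circle(B,9.00) ∩ circle(D,3.00): a=8.6904, h=2.3402
  candidates: C₊=(9.3250,2.4889) cross=24.730; C₋=(8.9340,-2.1752) cross=-24.730
  mode - wants cross < 0 → take C=(8.9340,-2.1752) (cross=-24.730)
ex = (C−B)/|BC| = (0.9405,-0.3398); ey = (0.3398,0.9405)
P = B + -1.89·ex + -1.85·ey = (-1.9367,-0.2148)

-1.94 -0.21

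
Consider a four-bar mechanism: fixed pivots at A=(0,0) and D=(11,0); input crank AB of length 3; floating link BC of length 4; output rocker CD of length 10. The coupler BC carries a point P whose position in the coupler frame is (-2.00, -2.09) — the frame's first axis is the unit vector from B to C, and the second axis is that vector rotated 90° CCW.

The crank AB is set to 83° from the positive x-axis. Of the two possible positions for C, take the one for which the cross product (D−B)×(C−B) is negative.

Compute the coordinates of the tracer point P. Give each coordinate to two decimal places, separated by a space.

A=(0,0), D=(11.00,0)
B = A + 3.00·(cos83°, sin83°) = (0.3656, 2.9776)
|BD| = 11.0434
circle(B,4.00) ∩ circle(D,10.00): a=1.7185, h=3.6120
  candidates: C₊=(2.9944,5.9925) cross=39.889; C₋=(1.0466,-0.9640) cross=-39.889
  mode - wants cross < 0 → take C=(1.0466,-0.9640) (cross=-39.889)
ex = (C−B)/|BC| = (0.1702,-0.9854); ey = (0.9854,0.1702)
P = B + -2.00·ex + -2.09·ey = (-2.0344,4.5926)

-2.03 4.59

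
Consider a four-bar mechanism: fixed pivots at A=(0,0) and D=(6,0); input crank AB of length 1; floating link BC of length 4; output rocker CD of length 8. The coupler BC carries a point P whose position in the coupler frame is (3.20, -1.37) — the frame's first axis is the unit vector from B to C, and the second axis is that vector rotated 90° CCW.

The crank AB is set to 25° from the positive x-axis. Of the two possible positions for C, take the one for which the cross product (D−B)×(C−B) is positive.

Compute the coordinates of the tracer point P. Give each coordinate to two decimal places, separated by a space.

A=(0,0), D=(6.00,0)
B = A + 1.00·(cos25°, sin25°) = (0.9063, 0.4226)
|BD| = 5.1112
circle(B,4.00) ∩ circle(D,8.00): a=-2.1400, h=3.3794
  candidates: C₊=(-0.9469,3.9674) cross=17.273; C₋=(-1.5058,-2.7683) cross=-17.273
  mode + wants cross > 0 → take C=(-0.9469,3.9674) (cross=17.273)
ex = (C−B)/|BC| = (-0.4633,0.8862); ey = (-0.8862,-0.4633)
P = B + 3.20·ex + -1.37·ey = (0.6378,3.8932)

0.64 3.89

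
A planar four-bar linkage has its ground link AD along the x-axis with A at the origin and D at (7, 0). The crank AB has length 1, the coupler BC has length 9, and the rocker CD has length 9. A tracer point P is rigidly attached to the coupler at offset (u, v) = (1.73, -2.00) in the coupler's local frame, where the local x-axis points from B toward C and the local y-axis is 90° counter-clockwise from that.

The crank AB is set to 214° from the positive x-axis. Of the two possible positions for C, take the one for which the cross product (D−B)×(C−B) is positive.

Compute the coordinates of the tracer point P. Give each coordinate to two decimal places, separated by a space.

A=(0,0), D=(7.00,0)
B = A + 1.00·(cos214°, sin214°) = (-0.8290, -0.5592)
|BD| = 7.8490
circle(B,9.00) ∩ circle(D,9.00): a=3.9245, h=8.0993
  candidates: C₊=(2.5085,7.7991) cross=63.571; C₋=(3.6625,-8.3583) cross=-63.571
  mode + wants cross > 0 → take C=(2.5085,7.7991) (cross=63.571)
ex = (C−B)/|BC| = (0.3708,0.9287); ey = (-0.9287,0.3708)
P = B + 1.73·ex + -2.00·ey = (1.6699,0.3058)

1.67 0.31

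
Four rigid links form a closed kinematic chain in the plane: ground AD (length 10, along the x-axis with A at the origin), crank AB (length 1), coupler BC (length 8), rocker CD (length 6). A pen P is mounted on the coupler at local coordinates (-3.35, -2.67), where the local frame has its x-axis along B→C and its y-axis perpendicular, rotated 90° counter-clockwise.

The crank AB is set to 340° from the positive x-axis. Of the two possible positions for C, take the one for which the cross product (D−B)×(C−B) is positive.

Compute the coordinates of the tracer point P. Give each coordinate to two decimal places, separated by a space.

A=(0,0), D=(10.00,0)
B = A + 1.00·(cos340°, sin340°) = (0.9397, -0.3420)
|BD| = 9.0668
circle(B,8.00) ∩ circle(D,6.00): a=6.0775, h=5.2023
  candidates: C₊=(6.8166,5.0859) cross=47.168; C₋=(7.2091,-5.3114) cross=-47.168
  mode + wants cross > 0 → take C=(6.8166,5.0859) (cross=47.168)
ex = (C−B)/|BC| = (0.7346,0.6785); ey = (-0.6785,0.7346)
P = B + -3.35·ex + -2.67·ey = (0.2903,-4.5764)

0.29 -4.58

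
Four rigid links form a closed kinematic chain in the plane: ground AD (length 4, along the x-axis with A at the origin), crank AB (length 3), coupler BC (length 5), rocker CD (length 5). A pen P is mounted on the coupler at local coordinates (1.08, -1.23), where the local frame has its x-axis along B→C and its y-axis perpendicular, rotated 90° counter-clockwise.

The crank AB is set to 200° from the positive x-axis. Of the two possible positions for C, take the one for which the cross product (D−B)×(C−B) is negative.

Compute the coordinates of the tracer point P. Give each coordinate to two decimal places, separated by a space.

-2.72 -2.66

A=(0,0), D=(4.00,0)
B = A + 3.00·(cos200°, sin200°) = (-2.8191, -1.0261)
|BD| = 6.8958
circle(B,5.00) ∩ circle(D,5.00): a=3.4479, h=3.6210
  candidates: C₊=(0.0517,3.0677) cross=24.970; C₋=(1.1292,-4.0937) cross=-24.970
  mode - wants cross < 0 → take C=(1.1292,-4.0937) (cross=-24.970)
ex = (C−B)/|BC| = (0.7897,-0.6135); ey = (0.6135,0.7897)
P = B + 1.08·ex + -1.23·ey = (-2.7209,-2.6600)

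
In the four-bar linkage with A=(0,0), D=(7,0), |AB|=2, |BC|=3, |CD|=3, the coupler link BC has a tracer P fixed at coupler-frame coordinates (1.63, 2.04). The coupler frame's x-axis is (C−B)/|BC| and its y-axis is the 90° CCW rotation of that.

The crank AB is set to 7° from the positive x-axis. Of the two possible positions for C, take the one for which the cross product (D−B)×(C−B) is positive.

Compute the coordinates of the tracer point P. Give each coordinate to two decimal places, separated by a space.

2.36 2.83

A=(0,0), D=(7.00,0)
B = A + 2.00·(cos7°, sin7°) = (1.9851, 0.2437)
|BD| = 5.0208
circle(B,3.00) ∩ circle(D,3.00): a=2.5104, h=1.6425
  candidates: C₊=(4.5723,1.7624) cross=8.247; C₋=(4.4128,-1.5187) cross=-8.247
  mode + wants cross > 0 → take C=(4.5723,1.7624) (cross=8.247)
ex = (C−B)/|BC| = (0.8624,0.5062); ey = (-0.5062,0.8624)
P = B + 1.63·ex + 2.04·ey = (2.3581,2.8282)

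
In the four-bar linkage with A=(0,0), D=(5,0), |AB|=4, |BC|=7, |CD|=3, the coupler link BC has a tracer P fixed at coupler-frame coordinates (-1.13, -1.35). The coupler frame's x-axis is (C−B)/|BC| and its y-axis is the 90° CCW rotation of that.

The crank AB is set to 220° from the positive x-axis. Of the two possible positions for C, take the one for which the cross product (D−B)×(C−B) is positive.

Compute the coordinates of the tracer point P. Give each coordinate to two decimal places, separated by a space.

A=(0,0), D=(5.00,0)
B = A + 4.00·(cos220°, sin220°) = (-3.0642, -2.5712)
|BD| = 8.4641
circle(B,7.00) ∩ circle(D,3.00): a=6.5950, h=2.3465
  candidates: C₊=(2.5064,1.6679) cross=19.861; C₋=(3.9320,-2.8034) cross=-19.861
  mode + wants cross > 0 → take C=(2.5064,1.6679) (cross=19.861)
ex = (C−B)/|BC| = (0.7958,0.6056); ey = (-0.6056,0.7958)
P = B + -1.13·ex + -1.35·ey = (-3.1459,-4.3298)

-3.15 -4.33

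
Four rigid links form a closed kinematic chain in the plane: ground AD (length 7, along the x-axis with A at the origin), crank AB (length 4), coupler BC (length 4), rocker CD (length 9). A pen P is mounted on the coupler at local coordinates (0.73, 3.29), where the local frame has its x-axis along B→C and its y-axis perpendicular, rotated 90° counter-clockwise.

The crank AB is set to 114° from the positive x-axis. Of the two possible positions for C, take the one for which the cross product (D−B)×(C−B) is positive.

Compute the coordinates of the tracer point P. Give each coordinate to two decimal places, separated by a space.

A=(0,0), D=(7.00,0)
B = A + 4.00·(cos114°, sin114°) = (-1.6269, 3.6542)
|BD| = 9.3690
circle(B,4.00) ∩ circle(D,9.00): a=1.2156, h=3.8108
  candidates: C₊=(0.9787,6.6891) cross=35.703; C₋=(-1.9940,-0.3289) cross=-35.703
  mode + wants cross > 0 → take C=(0.9787,6.6891) (cross=35.703)
ex = (C−B)/|BC| = (0.6514,0.7587); ey = (-0.7587,0.6514)
P = B + 0.73·ex + 3.29·ey = (-3.6476,6.3512)

-3.65 6.35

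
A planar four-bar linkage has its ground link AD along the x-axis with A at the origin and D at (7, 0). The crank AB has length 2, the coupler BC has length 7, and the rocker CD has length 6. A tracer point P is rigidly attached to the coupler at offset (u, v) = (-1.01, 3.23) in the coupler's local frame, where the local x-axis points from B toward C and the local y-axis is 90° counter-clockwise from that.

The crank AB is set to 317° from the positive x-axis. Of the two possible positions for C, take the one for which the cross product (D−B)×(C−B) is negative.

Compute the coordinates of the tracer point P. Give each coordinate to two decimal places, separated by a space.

A=(0,0), D=(7.00,0)
B = A + 2.00·(cos317°, sin317°) = (1.4627, -1.3640)
|BD| = 5.7028
circle(B,7.00) ∩ circle(D,6.00): a=3.9912, h=5.7507
  candidates: C₊=(3.9626,5.1744) cross=32.795; C₋=(6.7135,-5.9932) cross=-32.795
  mode - wants cross < 0 → take C=(6.7135,-5.9932) (cross=-32.795)
ex = (C−B)/|BC| = (0.7501,-0.6613); ey = (0.6613,0.7501)
P = B + -1.01·ex + 3.23·ey = (2.8411,1.7268)

2.84 1.73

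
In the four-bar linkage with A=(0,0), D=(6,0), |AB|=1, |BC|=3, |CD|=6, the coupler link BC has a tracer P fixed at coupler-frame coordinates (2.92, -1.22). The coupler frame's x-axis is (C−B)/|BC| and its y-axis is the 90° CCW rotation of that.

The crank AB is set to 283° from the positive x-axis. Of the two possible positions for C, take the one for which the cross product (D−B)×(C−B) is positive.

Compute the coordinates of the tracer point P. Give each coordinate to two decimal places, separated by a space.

A=(0,0), D=(6.00,0)
B = A + 1.00·(cos283°, sin283°) = (0.2250, -0.9744)
|BD| = 5.8567
circle(B,3.00) ∩ circle(D,6.00): a=0.6233, h=2.9345
  candidates: C₊=(0.3513,2.0230) cross=17.187; C₋=(1.3278,-3.7643) cross=-17.187
  mode + wants cross > 0 → take C=(0.3513,2.0230) (cross=17.187)
ex = (C−B)/|BC| = (0.0421,0.9991); ey = (-0.9991,0.0421)
P = B + 2.92·ex + -1.22·ey = (1.5669,1.8916)

1.57 1.89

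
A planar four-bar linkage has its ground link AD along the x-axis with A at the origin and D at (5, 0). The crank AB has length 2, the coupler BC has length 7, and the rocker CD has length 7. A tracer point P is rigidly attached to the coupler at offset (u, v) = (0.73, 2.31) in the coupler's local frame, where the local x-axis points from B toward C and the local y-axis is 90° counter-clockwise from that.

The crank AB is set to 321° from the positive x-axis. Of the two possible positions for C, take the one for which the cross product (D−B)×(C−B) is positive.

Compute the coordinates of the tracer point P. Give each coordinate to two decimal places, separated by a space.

-0.81 -0.73

A=(0,0), D=(5.00,0)
B = A + 2.00·(cos321°, sin321°) = (1.5543, -1.2586)
|BD| = 3.6684
circle(B,7.00) ∩ circle(D,7.00): a=1.8342, h=6.7554
  candidates: C₊=(0.9593,5.7160) cross=24.782; C₋=(5.5950,-6.9747) cross=-24.782
  mode + wants cross > 0 → take C=(0.9593,5.7160) (cross=24.782)
ex = (C−B)/|BC| = (-0.0850,0.9964); ey = (-0.9964,-0.0850)
P = B + 0.73·ex + 2.31·ey = (-0.8094,-0.7276)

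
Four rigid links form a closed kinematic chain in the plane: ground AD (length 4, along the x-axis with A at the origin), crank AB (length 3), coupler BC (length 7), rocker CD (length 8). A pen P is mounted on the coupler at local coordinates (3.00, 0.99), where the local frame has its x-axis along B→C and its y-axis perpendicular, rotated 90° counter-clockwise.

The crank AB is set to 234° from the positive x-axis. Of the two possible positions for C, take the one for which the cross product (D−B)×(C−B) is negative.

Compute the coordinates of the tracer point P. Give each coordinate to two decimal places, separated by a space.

A=(0,0), D=(4.00,0)
B = A + 3.00·(cos234°, sin234°) = (-1.7634, -2.4271)
|BD| = 6.2535
circle(B,7.00) ∩ circle(D,8.00): a=1.9275, h=6.7294
  candidates: C₊=(-2.5987,4.5229) cross=42.083; C₋=(2.6247,-7.8809) cross=-42.083
  mode - wants cross < 0 → take C=(2.6247,-7.8809) (cross=-42.083)
ex = (C−B)/|BC| = (0.6269,-0.7791); ey = (0.7791,0.6269)
P = B + 3.00·ex + 0.99·ey = (0.8886,-4.1438)

0.89 -4.14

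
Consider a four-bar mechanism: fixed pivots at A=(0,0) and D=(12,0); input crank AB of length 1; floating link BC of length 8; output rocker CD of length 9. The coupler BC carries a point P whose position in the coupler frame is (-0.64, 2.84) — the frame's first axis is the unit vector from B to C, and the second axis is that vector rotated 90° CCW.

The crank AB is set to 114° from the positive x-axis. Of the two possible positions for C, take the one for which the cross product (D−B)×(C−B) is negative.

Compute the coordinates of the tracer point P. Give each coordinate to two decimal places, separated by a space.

A=(0,0), D=(12.00,0)
B = A + 1.00·(cos114°, sin114°) = (-0.4067, 0.9135)
|BD| = 12.4403
circle(B,8.00) ∩ circle(D,9.00): a=5.5369, h=5.7743
  candidates: C₊=(5.5392,6.2657) cross=71.834; C₋=(4.6912,-5.2518) cross=-71.834
  mode - wants cross < 0 → take C=(4.6912,-5.2518) (cross=-71.834)
ex = (C−B)/|BC| = (0.6372,-0.7707); ey = (0.7707,0.6372)
P = B + -0.64·ex + 2.84·ey = (1.3741,3.2165)

1.37 3.22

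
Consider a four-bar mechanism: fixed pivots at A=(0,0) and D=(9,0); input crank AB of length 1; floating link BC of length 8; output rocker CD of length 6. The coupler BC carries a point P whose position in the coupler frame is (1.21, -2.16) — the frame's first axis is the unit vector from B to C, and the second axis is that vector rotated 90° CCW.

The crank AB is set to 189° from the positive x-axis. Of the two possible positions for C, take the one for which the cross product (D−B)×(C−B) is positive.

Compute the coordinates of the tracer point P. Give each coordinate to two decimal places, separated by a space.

A=(0,0), D=(9.00,0)
B = A + 1.00·(cos189°, sin189°) = (-0.9877, -0.1564)
|BD| = 9.9889
circle(B,8.00) ∩ circle(D,6.00): a=6.3960, h=4.8053
  candidates: C₊=(5.3323,4.7485) cross=48.000; C₋=(5.4828,-4.8610) cross=-48.000
  mode + wants cross > 0 → take C=(5.3323,4.7485) (cross=48.000)
ex = (C−B)/|BC| = (0.7900,0.6131); ey = (-0.6131,0.7900)
P = B + 1.21·ex + -2.16·ey = (1.2925,-1.1210)

1.29 -1.12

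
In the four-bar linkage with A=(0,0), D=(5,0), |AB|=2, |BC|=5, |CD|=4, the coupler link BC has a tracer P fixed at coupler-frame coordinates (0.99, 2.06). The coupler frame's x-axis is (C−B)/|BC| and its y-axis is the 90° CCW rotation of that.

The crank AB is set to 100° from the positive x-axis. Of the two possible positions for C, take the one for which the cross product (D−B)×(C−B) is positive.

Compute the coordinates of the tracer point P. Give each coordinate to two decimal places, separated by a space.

A=(0,0), D=(5.00,0)
B = A + 2.00·(cos100°, sin100°) = (-0.3473, 1.9696)
|BD| = 5.6985
circle(B,5.00) ∩ circle(D,4.00): a=3.6389, h=3.4290
  candidates: C₊=(4.2526,3.9295) cross=19.540; C₋=(1.8822,-2.5058) cross=-19.540
  mode + wants cross > 0 → take C=(4.2526,3.9295) (cross=19.540)
ex = (C−B)/|BC| = (0.9200,0.3920); ey = (-0.3920,0.9200)
P = B + 0.99·ex + 2.06·ey = (-0.2440,4.2528)

-0.24 4.25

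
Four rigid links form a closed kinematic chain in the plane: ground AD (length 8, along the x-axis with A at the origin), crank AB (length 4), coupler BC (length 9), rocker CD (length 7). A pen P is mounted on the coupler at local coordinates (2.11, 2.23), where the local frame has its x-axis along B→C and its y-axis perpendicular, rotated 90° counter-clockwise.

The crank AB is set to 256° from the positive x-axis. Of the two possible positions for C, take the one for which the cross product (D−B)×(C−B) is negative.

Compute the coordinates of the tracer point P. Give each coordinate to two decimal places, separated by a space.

A=(0,0), D=(8.00,0)
B = A + 4.00·(cos256°, sin256°) = (-0.9677, -3.8812)
|BD| = 9.7715
circle(B,9.00) ∩ circle(D,7.00): a=6.5232, h=6.2007
  candidates: C₊=(2.5560,4.4003) cross=60.590; C₋=(7.4817,-6.9808) cross=-60.590
  mode - wants cross < 0 → take C=(7.4817,-6.9808) (cross=-60.590)
ex = (C−B)/|BC| = (0.9388,-0.3444); ey = (0.3444,0.9388)
P = B + 2.11·ex + 2.23·ey = (1.7812,-2.5143)

1.78 -2.51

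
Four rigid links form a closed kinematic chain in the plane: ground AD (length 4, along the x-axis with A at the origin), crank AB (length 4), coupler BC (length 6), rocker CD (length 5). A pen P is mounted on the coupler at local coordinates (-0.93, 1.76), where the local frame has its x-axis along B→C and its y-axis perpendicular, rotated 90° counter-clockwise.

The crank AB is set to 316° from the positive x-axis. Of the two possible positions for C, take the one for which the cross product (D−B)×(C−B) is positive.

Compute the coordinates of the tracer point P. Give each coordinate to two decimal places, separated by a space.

1.95 -4.54

A=(0,0), D=(4.00,0)
B = A + 4.00·(cos316°, sin316°) = (2.8774, -2.7786)
|BD| = 2.9969
circle(B,6.00) ∩ circle(D,5.00): a=3.3337, h=4.9886
  candidates: C₊=(-0.4992,2.1811) cross=14.950; C₋=(8.7516,-1.5565) cross=-14.950
  mode + wants cross > 0 → take C=(-0.4992,2.1811) (cross=14.950)
ex = (C−B)/|BC| = (-0.5628,0.8266); ey = (-0.8266,-0.5628)
P = B + -0.93·ex + 1.76·ey = (1.9459,-4.5378)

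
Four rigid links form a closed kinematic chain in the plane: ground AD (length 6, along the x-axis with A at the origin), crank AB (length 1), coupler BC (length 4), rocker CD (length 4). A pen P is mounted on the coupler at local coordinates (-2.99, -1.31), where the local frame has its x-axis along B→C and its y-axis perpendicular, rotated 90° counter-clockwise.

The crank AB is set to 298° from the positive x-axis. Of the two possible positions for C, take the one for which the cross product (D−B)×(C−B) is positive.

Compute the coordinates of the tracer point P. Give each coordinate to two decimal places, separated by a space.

-0.19 -4.08

A=(0,0), D=(6.00,0)
B = A + 1.00·(cos298°, sin298°) = (0.4695, -0.8829)
|BD| = 5.6006
circle(B,4.00) ∩ circle(D,4.00): a=2.8003, h=2.8563
  candidates: C₊=(2.7844,2.3791) cross=15.997; C₋=(3.6850,-3.2620) cross=-15.997
  mode + wants cross > 0 → take C=(2.7844,2.3791) (cross=15.997)
ex = (C−B)/|BC| = (0.5787,0.8155); ey = (-0.8155,0.5787)
P = B + -2.99·ex + -1.31·ey = (-0.1926,-4.0795)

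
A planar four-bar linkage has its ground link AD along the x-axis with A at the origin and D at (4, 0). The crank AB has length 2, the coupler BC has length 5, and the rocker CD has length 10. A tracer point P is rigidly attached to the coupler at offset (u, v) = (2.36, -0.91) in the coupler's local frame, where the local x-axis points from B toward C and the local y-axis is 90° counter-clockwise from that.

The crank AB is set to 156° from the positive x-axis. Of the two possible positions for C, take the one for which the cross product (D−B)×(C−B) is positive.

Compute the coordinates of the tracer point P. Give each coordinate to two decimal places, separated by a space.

A=(0,0), D=(4.00,0)
B = A + 2.00·(cos156°, sin156°) = (-1.8271, 0.8135)
|BD| = 5.8836
circle(B,5.00) ∩ circle(D,10.00): a=-3.4319, h=3.6363
  candidates: C₊=(-4.7232,4.8893) cross=21.394; C₋=(-5.7287,-2.3134) cross=-21.394
  mode + wants cross > 0 → take C=(-4.7232,4.8893) (cross=21.394)
ex = (C−B)/|BC| = (-0.5792,0.8152); ey = (-0.8152,-0.5792)
P = B + 2.36·ex + -0.91·ey = (-2.4523,3.2644)

-2.45 3.26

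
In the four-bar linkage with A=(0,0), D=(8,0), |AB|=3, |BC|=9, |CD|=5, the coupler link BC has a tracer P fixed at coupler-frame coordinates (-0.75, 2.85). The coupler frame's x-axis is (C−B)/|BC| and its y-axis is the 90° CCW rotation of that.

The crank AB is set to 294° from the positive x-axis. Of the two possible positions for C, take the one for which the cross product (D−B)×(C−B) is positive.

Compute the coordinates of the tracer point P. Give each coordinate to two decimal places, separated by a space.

A=(0,0), D=(8.00,0)
B = A + 3.00·(cos294°, sin294°) = (1.2202, -2.7406)
|BD| = 7.3128
circle(B,9.00) ∩ circle(D,5.00): a=7.4853, h=4.9970
  candidates: C₊=(6.2872,4.6975) cross=36.542; C₋=(10.0327,-4.5682) cross=-36.542
  mode + wants cross > 0 → take C=(6.2872,4.6975) (cross=36.542)
ex = (C−B)/|BC| = (0.5630,0.8265); ey = (-0.8265,0.5630)
P = B + -0.75·ex + 2.85·ey = (-1.5574,-1.7559)

-1.56 -1.76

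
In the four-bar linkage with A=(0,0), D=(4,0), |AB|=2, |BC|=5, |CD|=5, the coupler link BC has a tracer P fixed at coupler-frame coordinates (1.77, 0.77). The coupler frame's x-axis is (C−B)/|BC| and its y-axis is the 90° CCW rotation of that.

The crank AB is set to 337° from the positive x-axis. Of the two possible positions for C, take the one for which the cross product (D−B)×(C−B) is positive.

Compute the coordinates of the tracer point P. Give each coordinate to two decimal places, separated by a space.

A=(0,0), D=(4.00,0)
B = A + 2.00·(cos337°, sin337°) = (1.8410, -0.7815)
|BD| = 2.2961
circle(B,5.00) ∩ circle(D,5.00): a=1.1480, h=4.8664
  candidates: C₊=(1.2642,4.1852) cross=11.174; C₋=(4.5768,-4.9666) cross=-11.174
  mode + wants cross > 0 → take C=(1.2642,4.1852) (cross=11.174)
ex = (C−B)/|BC| = (-0.1154,0.9933); ey = (-0.9933,-0.1154)
P = B + 1.77·ex + 0.77·ey = (0.8720,0.8879)

0.87 0.89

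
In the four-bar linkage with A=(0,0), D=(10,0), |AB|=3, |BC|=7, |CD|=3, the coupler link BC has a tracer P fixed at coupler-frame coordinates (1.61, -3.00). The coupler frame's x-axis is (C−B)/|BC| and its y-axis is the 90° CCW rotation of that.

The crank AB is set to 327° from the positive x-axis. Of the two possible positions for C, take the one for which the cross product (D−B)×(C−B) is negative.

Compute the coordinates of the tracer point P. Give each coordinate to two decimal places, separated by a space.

3.54 -4.88

A=(0,0), D=(10.00,0)
B = A + 3.00·(cos327°, sin327°) = (2.5160, -1.6339)
|BD| = 7.6603
circle(B,7.00) ∩ circle(D,3.00): a=6.4410, h=2.7411
  candidates: C₊=(8.2241,2.4179) cross=20.997; C₋=(9.3935,-2.9380) cross=-20.997
  mode - wants cross < 0 → take C=(9.3935,-2.9380) (cross=-20.997)
ex = (C−B)/|BC| = (0.9825,-0.1863); ey = (0.1863,0.9825)
P = B + 1.61·ex + -3.00·ey = (3.5389,-4.8813)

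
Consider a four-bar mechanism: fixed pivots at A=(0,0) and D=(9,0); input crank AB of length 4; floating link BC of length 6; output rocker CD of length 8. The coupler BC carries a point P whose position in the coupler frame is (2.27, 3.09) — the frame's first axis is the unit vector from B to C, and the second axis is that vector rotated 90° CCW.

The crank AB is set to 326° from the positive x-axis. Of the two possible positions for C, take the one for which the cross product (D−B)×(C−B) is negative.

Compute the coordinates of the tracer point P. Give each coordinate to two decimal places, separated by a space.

A=(0,0), D=(9.00,0)
B = A + 4.00·(cos326°, sin326°) = (3.3162, -2.2368)
|BD| = 6.1081
circle(B,6.00) ∩ circle(D,8.00): a=0.7620, h=5.9514
  candidates: C₊=(1.8459,3.5803) cross=36.352; C₋=(6.2046,-7.4957) cross=-36.352
  mode - wants cross < 0 → take C=(6.2046,-7.4957) (cross=-36.352)
ex = (C−B)/|BC| = (0.4814,-0.8765); ey = (0.8765,0.4814)
P = B + 2.27·ex + 3.09·ey = (7.1173,-2.7388)

7.12 -2.74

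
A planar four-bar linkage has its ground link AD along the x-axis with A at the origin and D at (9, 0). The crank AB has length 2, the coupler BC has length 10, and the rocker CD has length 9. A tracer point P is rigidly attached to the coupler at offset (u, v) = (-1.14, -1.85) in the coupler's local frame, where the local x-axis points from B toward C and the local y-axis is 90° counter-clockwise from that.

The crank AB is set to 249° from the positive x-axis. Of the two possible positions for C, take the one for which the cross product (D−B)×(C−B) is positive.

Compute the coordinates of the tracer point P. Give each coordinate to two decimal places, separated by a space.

0.47 -3.69

A=(0,0), D=(9.00,0)
B = A + 2.00·(cos249°, sin249°) = (-0.7167, -1.8672)
|BD| = 9.8945
circle(B,10.00) ∩ circle(D,9.00): a=5.9074, h=8.0686
  candidates: C₊=(3.5619,7.1713) cross=79.835; C₋=(6.6071,-8.6761) cross=-79.835
  mode + wants cross > 0 → take C=(3.5619,7.1713) (cross=79.835)
ex = (C−B)/|BC| = (0.4279,0.9038); ey = (-0.9038,0.4279)
P = B + -1.14·ex + -1.85·ey = (0.4676,-3.6891)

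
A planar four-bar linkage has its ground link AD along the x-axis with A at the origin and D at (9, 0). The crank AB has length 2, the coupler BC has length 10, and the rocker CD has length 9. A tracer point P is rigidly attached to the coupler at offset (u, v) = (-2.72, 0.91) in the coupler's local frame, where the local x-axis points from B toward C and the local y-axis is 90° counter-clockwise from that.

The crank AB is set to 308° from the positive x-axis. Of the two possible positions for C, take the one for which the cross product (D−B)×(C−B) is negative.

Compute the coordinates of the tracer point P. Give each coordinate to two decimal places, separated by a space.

A=(0,0), D=(9.00,0)
B = A + 2.00·(cos308°, sin308°) = (1.2313, -1.5760)
|BD| = 7.9269
circle(B,10.00) ∩ circle(D,9.00): a=5.1619, h=8.5647
  candidates: C₊=(4.5874,7.8440) cross=67.892; C₋=(7.9930,-8.9435) cross=-67.892
  mode - wants cross < 0 → take C=(7.9930,-8.9435) (cross=-67.892)
ex = (C−B)/|BC| = (0.6762,-0.7367); ey = (0.7367,0.6762)
P = B + -2.72·ex + 0.91·ey = (0.0626,1.0432)

0.06 1.04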